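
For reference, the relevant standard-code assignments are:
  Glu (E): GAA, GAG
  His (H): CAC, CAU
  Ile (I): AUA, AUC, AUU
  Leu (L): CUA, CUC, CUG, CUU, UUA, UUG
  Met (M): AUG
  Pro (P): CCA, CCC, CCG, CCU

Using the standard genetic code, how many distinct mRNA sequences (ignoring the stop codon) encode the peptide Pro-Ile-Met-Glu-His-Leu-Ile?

Pro: 4 codons.
Ile: 3 codons.
Met: 1 codon.
Glu: 2 codons.
His: 2 codons.
Leu: 6 codons.
Ile: 3 codons.
4 × 3 × 1 × 2 × 2 × 6 × 3 = 864.

864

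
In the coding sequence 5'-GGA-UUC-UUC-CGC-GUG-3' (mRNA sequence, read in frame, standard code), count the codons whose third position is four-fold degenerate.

Codon 1 GGA (Gly): third position 4-fold.
Codon 2 UUC (Phe): third position 2-fold.
Codon 3 UUC (Phe): third position 2-fold.
Codon 4 CGC (Arg): third position 4-fold.
Codon 5 GUG (Val): third position 4-fold.
Four-fold degenerate third positions: 3.

3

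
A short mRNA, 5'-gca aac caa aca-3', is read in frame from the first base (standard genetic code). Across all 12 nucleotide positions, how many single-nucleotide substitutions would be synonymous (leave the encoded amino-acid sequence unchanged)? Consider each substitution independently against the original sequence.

Codon 1 (GCA, Ala): 3 synonymous substitutions.
Codon 2 (AAC, Asn): 1 synonymous substitution.
Codon 3 (CAA, Gln): 1 synonymous substitution.
Codon 4 (ACA, Thr): 3 synonymous substitutions.
Total: 3 + 1 + 1 + 3 = 8.

8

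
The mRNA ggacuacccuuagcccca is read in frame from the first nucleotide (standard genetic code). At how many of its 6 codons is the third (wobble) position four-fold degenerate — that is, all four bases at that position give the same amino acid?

Codon 1 GGA (Gly): third position 4-fold.
Codon 2 CUA (Leu): third position 4-fold.
Codon 3 CCC (Pro): third position 4-fold.
Codon 4 UUA (Leu): third position 2-fold.
Codon 5 GCC (Ala): third position 4-fold.
Codon 6 CCA (Pro): third position 4-fold.
Four-fold degenerate third positions: 5.

5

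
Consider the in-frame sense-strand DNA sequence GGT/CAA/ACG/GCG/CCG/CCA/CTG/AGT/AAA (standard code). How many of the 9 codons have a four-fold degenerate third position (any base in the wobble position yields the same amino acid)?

6

Codon 1 GGT (Gly): third position 4-fold.
Codon 2 CAA (Gln): third position 2-fold.
Codon 3 ACG (Thr): third position 4-fold.
Codon 4 GCG (Ala): third position 4-fold.
Codon 5 CCG (Pro): third position 4-fold.
Codon 6 CCA (Pro): third position 4-fold.
Codon 7 CTG (Leu): third position 4-fold.
Codon 8 AGT (Ser): third position 2-fold.
Codon 9 AAA (Lys): third position 2-fold.
Four-fold degenerate third positions: 6.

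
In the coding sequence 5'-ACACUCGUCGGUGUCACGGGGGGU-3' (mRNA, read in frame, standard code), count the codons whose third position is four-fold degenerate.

8

Codon 1 ACA (Thr): third position 4-fold.
Codon 2 CUC (Leu): third position 4-fold.
Codon 3 GUC (Val): third position 4-fold.
Codon 4 GGU (Gly): third position 4-fold.
Codon 5 GUC (Val): third position 4-fold.
Codon 6 ACG (Thr): third position 4-fold.
Codon 7 GGG (Gly): third position 4-fold.
Codon 8 GGU (Gly): third position 4-fold.
Four-fold degenerate third positions: 8.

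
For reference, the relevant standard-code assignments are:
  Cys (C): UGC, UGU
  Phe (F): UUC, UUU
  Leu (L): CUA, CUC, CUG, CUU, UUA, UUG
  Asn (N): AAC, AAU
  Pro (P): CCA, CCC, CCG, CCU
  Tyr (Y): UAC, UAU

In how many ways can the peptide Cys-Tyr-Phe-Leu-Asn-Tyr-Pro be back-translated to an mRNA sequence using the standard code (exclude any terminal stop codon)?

768

Cys: 2 codons.
Tyr: 2 codons.
Phe: 2 codons.
Leu: 6 codons.
Asn: 2 codons.
Tyr: 2 codons.
Pro: 4 codons.
2 × 2 × 2 × 6 × 2 × 2 × 4 = 768.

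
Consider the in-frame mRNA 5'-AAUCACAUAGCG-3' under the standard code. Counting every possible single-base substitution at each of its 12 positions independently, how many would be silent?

7

Codon 1 (AAU, Asn): 1 synonymous substitution.
Codon 2 (CAC, His): 1 synonymous substitution.
Codon 3 (AUA, Ile): 2 synonymous substitutions.
Codon 4 (GCG, Ala): 3 synonymous substitutions.
Total: 1 + 1 + 2 + 3 = 7.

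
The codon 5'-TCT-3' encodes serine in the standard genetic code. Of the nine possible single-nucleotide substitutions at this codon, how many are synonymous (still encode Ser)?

3

Position 1: none → 0 synonymous.
Position 2: none → 0 synonymous.
Position 3: TCC, TCA, TCG → 3 synonymous.
Total: 0 + 0 + 3 = 3.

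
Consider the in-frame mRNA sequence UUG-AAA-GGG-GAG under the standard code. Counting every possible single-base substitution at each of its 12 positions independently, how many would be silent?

Codon 1 (UUG, Leu): 2 synonymous substitutions.
Codon 2 (AAA, Lys): 1 synonymous substitution.
Codon 3 (GGG, Gly): 3 synonymous substitutions.
Codon 4 (GAG, Glu): 1 synonymous substitution.
Total: 2 + 1 + 3 + 1 = 7.

7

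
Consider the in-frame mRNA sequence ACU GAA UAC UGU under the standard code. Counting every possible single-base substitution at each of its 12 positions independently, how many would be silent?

6

Codon 1 (ACU, Thr): 3 synonymous substitutions.
Codon 2 (GAA, Glu): 1 synonymous substitution.
Codon 3 (UAC, Tyr): 1 synonymous substitution.
Codon 4 (UGU, Cys): 1 synonymous substitution.
Total: 3 + 1 + 1 + 1 = 6.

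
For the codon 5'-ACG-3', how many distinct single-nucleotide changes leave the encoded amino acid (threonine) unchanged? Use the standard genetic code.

Position 1: none → 0 synonymous.
Position 2: none → 0 synonymous.
Position 3: ACU, ACC, ACA → 3 synonymous.
Total: 0 + 0 + 3 = 3.

3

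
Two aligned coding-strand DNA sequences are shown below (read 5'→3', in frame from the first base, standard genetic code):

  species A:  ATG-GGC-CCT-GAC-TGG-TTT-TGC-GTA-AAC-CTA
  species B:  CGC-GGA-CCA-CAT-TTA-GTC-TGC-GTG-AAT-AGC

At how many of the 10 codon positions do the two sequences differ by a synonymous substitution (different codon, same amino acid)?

Codon 1: ATG Met / CGC Arg — nonsynonymous.
Codon 2: GGC Gly / GGA Gly — synonymous.
Codon 3: CCT Pro / CCA Pro — synonymous.
Codon 4: GAC Asp / CAT His — nonsynonymous.
Codon 5: TGG Trp / TTA Leu — nonsynonymous.
Codon 6: TTT Phe / GTC Val — nonsynonymous.
Codon 7: TGC Cys / TGC Cys — identical.
Codon 8: GTA Val / GTG Val — synonymous.
Codon 9: AAC Asn / AAT Asn — synonymous.
Codon 10: CTA Leu / AGC Ser — nonsynonymous.
Synonymous differences: 4.

4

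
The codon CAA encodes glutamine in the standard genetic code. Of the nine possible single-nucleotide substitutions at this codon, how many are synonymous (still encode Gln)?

1

Position 1: none → 0 synonymous.
Position 2: none → 0 synonymous.
Position 3: CAG → 1 synonymous.
Total: 0 + 0 + 1 = 1.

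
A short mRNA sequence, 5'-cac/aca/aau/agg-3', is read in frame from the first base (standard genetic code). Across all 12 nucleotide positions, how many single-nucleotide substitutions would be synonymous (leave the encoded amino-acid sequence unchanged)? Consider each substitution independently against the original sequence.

Codon 1 (CAC, His): 1 synonymous substitution.
Codon 2 (ACA, Thr): 3 synonymous substitutions.
Codon 3 (AAU, Asn): 1 synonymous substitution.
Codon 4 (AGG, Arg): 2 synonymous substitutions.
Total: 1 + 3 + 1 + 2 = 7.

7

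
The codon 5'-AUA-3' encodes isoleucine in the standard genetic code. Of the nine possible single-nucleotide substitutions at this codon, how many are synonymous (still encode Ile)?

2

Position 1: none → 0 synonymous.
Position 2: none → 0 synonymous.
Position 3: AUU, AUC → 2 synonymous.
Total: 0 + 0 + 2 = 2.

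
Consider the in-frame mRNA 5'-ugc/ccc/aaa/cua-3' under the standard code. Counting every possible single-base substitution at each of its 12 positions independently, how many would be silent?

9

Codon 1 (UGC, Cys): 1 synonymous substitution.
Codon 2 (CCC, Pro): 3 synonymous substitutions.
Codon 3 (AAA, Lys): 1 synonymous substitution.
Codon 4 (CUA, Leu): 4 synonymous substitutions.
Total: 1 + 3 + 1 + 4 = 9.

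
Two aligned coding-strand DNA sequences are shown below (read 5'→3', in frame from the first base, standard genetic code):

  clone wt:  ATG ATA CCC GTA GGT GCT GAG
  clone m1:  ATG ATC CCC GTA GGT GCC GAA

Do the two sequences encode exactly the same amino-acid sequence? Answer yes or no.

yes

Codon 1: ATG Met / ATG Met — identical.
Codon 2: ATA Ile / ATC Ile — synonymous.
Codon 3: CCC Pro / CCC Pro — identical.
Codon 4: GTA Val / GTA Val — identical.
Codon 5: GGT Gly / GGT Gly — identical.
Codon 6: GCT Ala / GCC Ala — synonymous.
Codon 7: GAG Glu / GAA Glu — synonymous.
Nonsynonymous differences: 0 → same protein.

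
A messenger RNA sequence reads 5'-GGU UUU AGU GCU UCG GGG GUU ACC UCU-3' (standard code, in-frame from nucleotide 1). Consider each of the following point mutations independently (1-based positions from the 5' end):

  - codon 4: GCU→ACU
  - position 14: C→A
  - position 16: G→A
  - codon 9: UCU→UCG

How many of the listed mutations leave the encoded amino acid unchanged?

1

Codon 4: GCU (Ala) → ACU (Thr) — missense.
Codon 5: UCG (Ser) → UAG (Stop) — nonsense.
Codon 6: GGG (Gly) → AGG (Arg) — missense.
Codon 9: UCU (Ser) → UCG (Ser) — synonymous.
Synonymous: 1 of 4.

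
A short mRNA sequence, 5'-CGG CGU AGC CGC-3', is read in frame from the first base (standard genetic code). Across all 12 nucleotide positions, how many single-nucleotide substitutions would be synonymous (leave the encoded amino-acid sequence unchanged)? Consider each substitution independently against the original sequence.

11

Codon 1 (CGG, Arg): 4 synonymous substitutions.
Codon 2 (CGU, Arg): 3 synonymous substitutions.
Codon 3 (AGC, Ser): 1 synonymous substitution.
Codon 4 (CGC, Arg): 3 synonymous substitutions.
Total: 4 + 3 + 1 + 3 = 11.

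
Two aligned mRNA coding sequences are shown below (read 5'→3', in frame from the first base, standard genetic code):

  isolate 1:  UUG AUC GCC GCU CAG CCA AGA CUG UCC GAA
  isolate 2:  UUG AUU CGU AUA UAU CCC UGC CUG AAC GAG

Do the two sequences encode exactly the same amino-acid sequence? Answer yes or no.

no

Codon 1: UUG Leu / UUG Leu — identical.
Codon 2: AUC Ile / AUU Ile — synonymous.
Codon 3: GCC Ala / CGU Arg — nonsynonymous.
Codon 4: GCU Ala / AUA Ile — nonsynonymous.
Codon 5: CAG Gln / UAU Tyr — nonsynonymous.
Codon 6: CCA Pro / CCC Pro — synonymous.
Codon 7: AGA Arg / UGC Cys — nonsynonymous.
Codon 8: CUG Leu / CUG Leu — identical.
Codon 9: UCC Ser / AAC Asn — nonsynonymous.
Codon 10: GAA Glu / GAG Glu — synonymous.
Nonsynonymous differences: 5 → different protein.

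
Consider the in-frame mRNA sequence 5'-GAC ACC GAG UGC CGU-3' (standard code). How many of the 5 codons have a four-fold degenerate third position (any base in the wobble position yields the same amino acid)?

Codon 1 GAC (Asp): third position 2-fold.
Codon 2 ACC (Thr): third position 4-fold.
Codon 3 GAG (Glu): third position 2-fold.
Codon 4 UGC (Cys): third position 2-fold.
Codon 5 CGU (Arg): third position 4-fold.
Four-fold degenerate third positions: 2.

2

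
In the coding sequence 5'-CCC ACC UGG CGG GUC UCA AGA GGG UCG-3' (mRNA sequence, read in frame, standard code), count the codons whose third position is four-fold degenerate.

Codon 1 CCC (Pro): third position 4-fold.
Codon 2 ACC (Thr): third position 4-fold.
Codon 3 UGG (Trp): third position 1-fold.
Codon 4 CGG (Arg): third position 4-fold.
Codon 5 GUC (Val): third position 4-fold.
Codon 6 UCA (Ser): third position 4-fold.
Codon 7 AGA (Arg): third position 2-fold.
Codon 8 GGG (Gly): third position 4-fold.
Codon 9 UCG (Ser): third position 4-fold.
Four-fold degenerate third positions: 7.

7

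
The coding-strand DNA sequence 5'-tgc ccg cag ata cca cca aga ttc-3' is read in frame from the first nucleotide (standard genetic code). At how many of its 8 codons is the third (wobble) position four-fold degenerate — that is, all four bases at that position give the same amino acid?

Codon 1 TGC (Cys): third position 2-fold.
Codon 2 CCG (Pro): third position 4-fold.
Codon 3 CAG (Gln): third position 2-fold.
Codon 4 ATA (Ile): third position 3-fold.
Codon 5 CCA (Pro): third position 4-fold.
Codon 6 CCA (Pro): third position 4-fold.
Codon 7 AGA (Arg): third position 2-fold.
Codon 8 TTC (Phe): third position 2-fold.
Four-fold degenerate third positions: 3.

3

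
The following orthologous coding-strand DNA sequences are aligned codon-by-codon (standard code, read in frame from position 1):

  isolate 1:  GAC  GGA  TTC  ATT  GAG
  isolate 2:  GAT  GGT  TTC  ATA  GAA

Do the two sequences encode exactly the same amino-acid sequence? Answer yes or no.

Codon 1: GAC Asp / GAT Asp — synonymous.
Codon 2: GGA Gly / GGT Gly — synonymous.
Codon 3: TTC Phe / TTC Phe — identical.
Codon 4: ATT Ile / ATA Ile — synonymous.
Codon 5: GAG Glu / GAA Glu — synonymous.
Nonsynonymous differences: 0 → same protein.

yes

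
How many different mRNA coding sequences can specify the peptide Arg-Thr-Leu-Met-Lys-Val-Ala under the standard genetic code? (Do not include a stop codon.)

4608

Arg: 6 codons.
Thr: 4 codons.
Leu: 6 codons.
Met: 1 codon.
Lys: 2 codons.
Val: 4 codons.
Ala: 4 codons.
6 × 4 × 6 × 1 × 2 × 4 × 4 = 4608.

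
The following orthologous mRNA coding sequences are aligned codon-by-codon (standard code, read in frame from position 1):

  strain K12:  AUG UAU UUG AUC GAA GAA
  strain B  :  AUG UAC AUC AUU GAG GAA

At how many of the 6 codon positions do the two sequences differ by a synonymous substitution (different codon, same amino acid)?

3

Codon 1: AUG Met / AUG Met — identical.
Codon 2: UAU Tyr / UAC Tyr — synonymous.
Codon 3: UUG Leu / AUC Ile — nonsynonymous.
Codon 4: AUC Ile / AUU Ile — synonymous.
Codon 5: GAA Glu / GAG Glu — synonymous.
Codon 6: GAA Glu / GAA Glu — identical.
Synonymous differences: 3.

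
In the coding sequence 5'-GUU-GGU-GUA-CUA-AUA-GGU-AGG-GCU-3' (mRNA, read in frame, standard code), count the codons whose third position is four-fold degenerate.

Codon 1 GUU (Val): third position 4-fold.
Codon 2 GGU (Gly): third position 4-fold.
Codon 3 GUA (Val): third position 4-fold.
Codon 4 CUA (Leu): third position 4-fold.
Codon 5 AUA (Ile): third position 3-fold.
Codon 6 GGU (Gly): third position 4-fold.
Codon 7 AGG (Arg): third position 2-fold.
Codon 8 GCU (Ala): third position 4-fold.
Four-fold degenerate third positions: 6.

6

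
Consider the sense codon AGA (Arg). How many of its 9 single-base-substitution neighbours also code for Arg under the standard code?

Position 1: CGA → 1 synonymous.
Position 2: none → 0 synonymous.
Position 3: AGG → 1 synonymous.
Total: 1 + 0 + 1 = 2.

2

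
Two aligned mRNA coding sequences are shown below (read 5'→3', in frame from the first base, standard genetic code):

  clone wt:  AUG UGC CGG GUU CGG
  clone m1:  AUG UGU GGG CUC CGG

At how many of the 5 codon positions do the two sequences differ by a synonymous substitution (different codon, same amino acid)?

1

Codon 1: AUG Met / AUG Met — identical.
Codon 2: UGC Cys / UGU Cys — synonymous.
Codon 3: CGG Arg / GGG Gly — nonsynonymous.
Codon 4: GUU Val / CUC Leu — nonsynonymous.
Codon 5: CGG Arg / CGG Arg — identical.
Synonymous differences: 1.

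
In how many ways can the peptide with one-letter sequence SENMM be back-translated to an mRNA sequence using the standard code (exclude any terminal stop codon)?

24

Ser: 6 codons.
Glu: 2 codons.
Asn: 2 codons.
Met: 1 codon.
Met: 1 codon.
6 × 2 × 2 × 1 × 1 = 24.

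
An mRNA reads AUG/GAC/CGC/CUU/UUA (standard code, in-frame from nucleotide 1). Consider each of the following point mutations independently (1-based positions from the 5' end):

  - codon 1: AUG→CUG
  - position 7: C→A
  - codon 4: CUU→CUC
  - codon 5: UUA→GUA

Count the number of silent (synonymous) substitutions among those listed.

1

Codon 1: AUG (Met) → CUG (Leu) — missense.
Codon 3: CGC (Arg) → AGC (Ser) — missense.
Codon 4: CUU (Leu) → CUC (Leu) — synonymous.
Codon 5: UUA (Leu) → GUA (Val) — missense.
Synonymous: 1 of 4.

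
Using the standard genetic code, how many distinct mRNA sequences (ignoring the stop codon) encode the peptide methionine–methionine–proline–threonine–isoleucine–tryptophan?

Met: 1 codon.
Met: 1 codon.
Pro: 4 codons.
Thr: 4 codons.
Ile: 3 codons.
Trp: 1 codon.
1 × 1 × 4 × 4 × 3 × 1 = 48.

48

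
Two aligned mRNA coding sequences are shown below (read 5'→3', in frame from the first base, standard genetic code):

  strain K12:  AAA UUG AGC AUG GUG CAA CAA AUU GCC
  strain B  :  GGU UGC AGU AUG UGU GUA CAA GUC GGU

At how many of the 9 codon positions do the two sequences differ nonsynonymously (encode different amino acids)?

6

Codon 1: AAA Lys / GGU Gly — nonsynonymous.
Codon 2: UUG Leu / UGC Cys — nonsynonymous.
Codon 3: AGC Ser / AGU Ser — synonymous.
Codon 4: AUG Met / AUG Met — identical.
Codon 5: GUG Val / UGU Cys — nonsynonymous.
Codon 6: CAA Gln / GUA Val — nonsynonymous.
Codon 7: CAA Gln / CAA Gln — identical.
Codon 8: AUU Ile / GUC Val — nonsynonymous.
Codon 9: GCC Ala / GGU Gly — nonsynonymous.
Nonsynonymous differences: 6.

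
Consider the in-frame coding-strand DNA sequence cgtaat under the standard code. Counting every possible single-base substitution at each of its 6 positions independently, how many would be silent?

4

Codon 1 (CGT, Arg): 3 synonymous substitutions.
Codon 2 (AAT, Asn): 1 synonymous substitution.
Total: 3 + 1 = 4.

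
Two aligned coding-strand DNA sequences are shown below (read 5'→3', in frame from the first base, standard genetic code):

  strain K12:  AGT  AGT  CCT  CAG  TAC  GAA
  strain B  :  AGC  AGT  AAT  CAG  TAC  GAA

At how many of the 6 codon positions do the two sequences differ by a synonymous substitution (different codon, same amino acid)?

1

Codon 1: AGT Ser / AGC Ser — synonymous.
Codon 2: AGT Ser / AGT Ser — identical.
Codon 3: CCT Pro / AAT Asn — nonsynonymous.
Codon 4: CAG Gln / CAG Gln — identical.
Codon 5: TAC Tyr / TAC Tyr — identical.
Codon 6: GAA Glu / GAA Glu — identical.
Synonymous differences: 1.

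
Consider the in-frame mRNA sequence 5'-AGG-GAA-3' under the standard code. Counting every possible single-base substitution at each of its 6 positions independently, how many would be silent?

3

Codon 1 (AGG, Arg): 2 synonymous substitutions.
Codon 2 (GAA, Glu): 1 synonymous substitution.
Total: 2 + 1 = 3.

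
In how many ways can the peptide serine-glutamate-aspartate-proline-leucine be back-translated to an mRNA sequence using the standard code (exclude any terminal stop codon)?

Ser: 6 codons.
Glu: 2 codons.
Asp: 2 codons.
Pro: 4 codons.
Leu: 6 codons.
6 × 2 × 2 × 4 × 6 = 576.

576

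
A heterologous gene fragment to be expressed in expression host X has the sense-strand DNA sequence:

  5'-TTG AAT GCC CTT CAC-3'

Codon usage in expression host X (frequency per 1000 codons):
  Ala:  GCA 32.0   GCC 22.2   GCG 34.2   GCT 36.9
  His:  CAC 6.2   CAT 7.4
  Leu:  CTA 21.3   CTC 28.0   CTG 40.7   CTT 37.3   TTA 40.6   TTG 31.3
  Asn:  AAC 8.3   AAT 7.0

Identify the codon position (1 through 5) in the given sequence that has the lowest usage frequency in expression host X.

5

Codon 1 TTG (Leu): 31.3 per 1000.
Codon 2 AAT (Asn): 7.0 per 1000.
Codon 3 GCC (Ala): 22.2 per 1000.
Codon 4 CTT (Leu): 37.3 per 1000.
Codon 5 CAC (His): 6.2 per 1000.
Lowest frequency is 6.2 at codon 5.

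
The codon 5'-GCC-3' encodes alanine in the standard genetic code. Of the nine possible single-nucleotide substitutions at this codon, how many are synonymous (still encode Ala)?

Position 1: none → 0 synonymous.
Position 2: none → 0 synonymous.
Position 3: GCU, GCA, GCG → 3 synonymous.
Total: 0 + 0 + 3 = 3.

3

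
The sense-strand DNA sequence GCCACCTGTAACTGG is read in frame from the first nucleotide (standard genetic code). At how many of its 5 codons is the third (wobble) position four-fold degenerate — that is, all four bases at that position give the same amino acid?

2

Codon 1 GCC (Ala): third position 4-fold.
Codon 2 ACC (Thr): third position 4-fold.
Codon 3 TGT (Cys): third position 2-fold.
Codon 4 AAC (Asn): third position 2-fold.
Codon 5 TGG (Trp): third position 1-fold.
Four-fold degenerate third positions: 2.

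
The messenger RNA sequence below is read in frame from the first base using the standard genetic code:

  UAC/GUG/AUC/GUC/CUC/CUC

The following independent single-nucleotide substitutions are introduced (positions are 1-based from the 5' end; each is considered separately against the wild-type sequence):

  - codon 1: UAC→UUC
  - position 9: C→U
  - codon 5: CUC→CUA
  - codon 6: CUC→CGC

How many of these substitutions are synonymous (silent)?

Codon 1: UAC (Tyr) → UUC (Phe) — missense.
Codon 3: AUC (Ile) → AUU (Ile) — synonymous.
Codon 5: CUC (Leu) → CUA (Leu) — synonymous.
Codon 6: CUC (Leu) → CGC (Arg) — missense.
Synonymous: 2 of 4.

2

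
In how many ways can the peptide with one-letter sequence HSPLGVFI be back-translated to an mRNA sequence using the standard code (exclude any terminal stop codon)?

His: 2 codons.
Ser: 6 codons.
Pro: 4 codons.
Leu: 6 codons.
Gly: 4 codons.
Val: 4 codons.
Phe: 2 codons.
Ile: 3 codons.
2 × 6 × 4 × 6 × 4 × 4 × 2 × 3 = 27648.

27648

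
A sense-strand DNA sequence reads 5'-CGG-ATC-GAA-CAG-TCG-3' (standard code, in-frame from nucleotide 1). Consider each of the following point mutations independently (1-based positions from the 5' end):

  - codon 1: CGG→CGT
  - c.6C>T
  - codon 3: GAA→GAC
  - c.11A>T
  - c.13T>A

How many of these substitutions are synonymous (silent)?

2

Codon 1: CGG (Arg) → CGT (Arg) — synonymous.
Codon 2: ATC (Ile) → ATT (Ile) — synonymous.
Codon 3: GAA (Glu) → GAC (Asp) — missense.
Codon 4: CAG (Gln) → CTG (Leu) — missense.
Codon 5: TCG (Ser) → ACG (Thr) — missense.
Synonymous: 2 of 5.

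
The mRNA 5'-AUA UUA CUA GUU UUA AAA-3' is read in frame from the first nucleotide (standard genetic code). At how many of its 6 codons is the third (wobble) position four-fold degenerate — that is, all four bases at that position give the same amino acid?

2

Codon 1 AUA (Ile): third position 3-fold.
Codon 2 UUA (Leu): third position 2-fold.
Codon 3 CUA (Leu): third position 4-fold.
Codon 4 GUU (Val): third position 4-fold.
Codon 5 UUA (Leu): third position 2-fold.
Codon 6 AAA (Lys): third position 2-fold.
Four-fold degenerate third positions: 2.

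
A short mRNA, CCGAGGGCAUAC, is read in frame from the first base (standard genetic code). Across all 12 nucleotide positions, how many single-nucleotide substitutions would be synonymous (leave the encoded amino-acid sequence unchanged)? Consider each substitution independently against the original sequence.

9

Codon 1 (CCG, Pro): 3 synonymous substitutions.
Codon 2 (AGG, Arg): 2 synonymous substitutions.
Codon 3 (GCA, Ala): 3 synonymous substitutions.
Codon 4 (UAC, Tyr): 1 synonymous substitution.
Total: 3 + 2 + 3 + 1 = 9.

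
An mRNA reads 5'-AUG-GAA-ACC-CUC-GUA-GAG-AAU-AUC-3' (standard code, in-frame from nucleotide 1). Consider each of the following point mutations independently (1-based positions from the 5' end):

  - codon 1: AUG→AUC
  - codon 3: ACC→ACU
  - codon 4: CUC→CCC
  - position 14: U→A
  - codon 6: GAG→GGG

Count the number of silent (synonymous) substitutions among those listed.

1

Codon 1: AUG (Met) → AUC (Ile) — missense.
Codon 3: ACC (Thr) → ACU (Thr) — synonymous.
Codon 4: CUC (Leu) → CCC (Pro) — missense.
Codon 5: GUA (Val) → GAA (Glu) — missense.
Codon 6: GAG (Glu) → GGG (Gly) — missense.
Synonymous: 1 of 5.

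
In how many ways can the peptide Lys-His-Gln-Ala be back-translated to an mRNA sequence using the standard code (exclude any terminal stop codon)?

Lys: 2 codons.
His: 2 codons.
Gln: 2 codons.
Ala: 4 codons.
2 × 2 × 2 × 4 = 32.

32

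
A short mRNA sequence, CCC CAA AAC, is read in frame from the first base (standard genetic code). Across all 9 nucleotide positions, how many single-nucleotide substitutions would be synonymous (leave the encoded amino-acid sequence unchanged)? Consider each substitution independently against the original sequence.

Codon 1 (CCC, Pro): 3 synonymous substitutions.
Codon 2 (CAA, Gln): 1 synonymous substitution.
Codon 3 (AAC, Asn): 1 synonymous substitution.
Total: 3 + 1 + 1 = 5.

5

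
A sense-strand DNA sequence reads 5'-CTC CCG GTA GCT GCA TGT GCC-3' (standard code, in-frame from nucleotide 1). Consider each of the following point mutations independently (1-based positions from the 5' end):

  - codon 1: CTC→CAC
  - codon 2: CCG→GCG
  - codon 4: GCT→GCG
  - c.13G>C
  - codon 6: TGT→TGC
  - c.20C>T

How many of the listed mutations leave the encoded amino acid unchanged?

Codon 1: CTC (Leu) → CAC (His) — missense.
Codon 2: CCG (Pro) → GCG (Ala) — missense.
Codon 4: GCT (Ala) → GCG (Ala) — synonymous.
Codon 5: GCA (Ala) → CCA (Pro) — missense.
Codon 6: TGT (Cys) → TGC (Cys) — synonymous.
Codon 7: GCC (Ala) → GTC (Val) — missense.
Synonymous: 2 of 6.

2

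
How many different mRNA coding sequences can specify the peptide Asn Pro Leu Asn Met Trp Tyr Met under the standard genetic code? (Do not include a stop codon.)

192

Asn: 2 codons.
Pro: 4 codons.
Leu: 6 codons.
Asn: 2 codons.
Met: 1 codon.
Trp: 1 codon.
Tyr: 2 codons.
Met: 1 codon.
2 × 4 × 6 × 2 × 1 × 1 × 2 × 1 = 192.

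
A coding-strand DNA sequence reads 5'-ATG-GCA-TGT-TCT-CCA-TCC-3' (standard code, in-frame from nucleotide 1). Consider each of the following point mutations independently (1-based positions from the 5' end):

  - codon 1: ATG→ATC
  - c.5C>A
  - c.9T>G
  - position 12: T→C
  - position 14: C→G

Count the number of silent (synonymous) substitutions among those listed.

Codon 1: ATG (Met) → ATC (Ile) — missense.
Codon 2: GCA (Ala) → GAA (Glu) — missense.
Codon 3: TGT (Cys) → TGG (Trp) — missense.
Codon 4: TCT (Ser) → TCC (Ser) — synonymous.
Codon 5: CCA (Pro) → CGA (Arg) — missense.
Synonymous: 1 of 5.

1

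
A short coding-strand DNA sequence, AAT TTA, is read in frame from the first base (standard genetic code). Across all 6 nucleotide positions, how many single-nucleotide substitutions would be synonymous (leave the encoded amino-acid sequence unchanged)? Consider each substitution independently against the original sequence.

Codon 1 (AAT, Asn): 1 synonymous substitution.
Codon 2 (TTA, Leu): 2 synonymous substitutions.
Total: 1 + 2 = 3.

3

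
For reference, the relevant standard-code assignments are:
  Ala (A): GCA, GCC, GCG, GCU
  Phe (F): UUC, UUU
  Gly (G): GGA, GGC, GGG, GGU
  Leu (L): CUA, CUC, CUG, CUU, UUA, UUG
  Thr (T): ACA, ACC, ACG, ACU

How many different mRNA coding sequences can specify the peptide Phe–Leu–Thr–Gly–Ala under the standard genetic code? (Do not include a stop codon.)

Phe: 2 codons.
Leu: 6 codons.
Thr: 4 codons.
Gly: 4 codons.
Ala: 4 codons.
2 × 6 × 4 × 4 × 4 = 768.

768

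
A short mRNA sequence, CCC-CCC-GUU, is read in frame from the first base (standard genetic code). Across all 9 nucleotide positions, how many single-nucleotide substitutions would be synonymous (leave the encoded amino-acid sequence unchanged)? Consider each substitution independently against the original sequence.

Codon 1 (CCC, Pro): 3 synonymous substitutions.
Codon 2 (CCC, Pro): 3 synonymous substitutions.
Codon 3 (GUU, Val): 3 synonymous substitutions.
Total: 3 + 3 + 3 = 9.

9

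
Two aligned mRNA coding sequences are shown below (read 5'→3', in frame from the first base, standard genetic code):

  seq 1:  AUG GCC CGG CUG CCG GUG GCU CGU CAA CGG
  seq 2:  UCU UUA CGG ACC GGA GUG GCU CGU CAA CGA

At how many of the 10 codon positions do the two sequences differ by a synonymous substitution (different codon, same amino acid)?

Codon 1: AUG Met / UCU Ser — nonsynonymous.
Codon 2: GCC Ala / UUA Leu — nonsynonymous.
Codon 3: CGG Arg / CGG Arg — identical.
Codon 4: CUG Leu / ACC Thr — nonsynonymous.
Codon 5: CCG Pro / GGA Gly — nonsynonymous.
Codon 6: GUG Val / GUG Val — identical.
Codon 7: GCU Ala / GCU Ala — identical.
Codon 8: CGU Arg / CGU Arg — identical.
Codon 9: CAA Gln / CAA Gln — identical.
Codon 10: CGG Arg / CGA Arg — synonymous.
Synonymous differences: 1.

1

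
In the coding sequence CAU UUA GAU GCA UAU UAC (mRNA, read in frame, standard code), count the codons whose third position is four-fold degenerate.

1

Codon 1 CAU (His): third position 2-fold.
Codon 2 UUA (Leu): third position 2-fold.
Codon 3 GAU (Asp): third position 2-fold.
Codon 4 GCA (Ala): third position 4-fold.
Codon 5 UAU (Tyr): third position 2-fold.
Codon 6 UAC (Tyr): third position 2-fold.
Four-fold degenerate third positions: 1.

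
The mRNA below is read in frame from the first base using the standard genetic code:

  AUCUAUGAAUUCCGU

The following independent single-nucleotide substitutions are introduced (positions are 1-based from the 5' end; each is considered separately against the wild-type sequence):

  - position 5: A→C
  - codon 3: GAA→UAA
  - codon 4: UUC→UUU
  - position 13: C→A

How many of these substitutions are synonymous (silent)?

1

Codon 2: UAU (Tyr) → UCU (Ser) — missense.
Codon 3: GAA (Glu) → UAA (Stop) — nonsense.
Codon 4: UUC (Phe) → UUU (Phe) — synonymous.
Codon 5: CGU (Arg) → AGU (Ser) — missense.
Synonymous: 1 of 4.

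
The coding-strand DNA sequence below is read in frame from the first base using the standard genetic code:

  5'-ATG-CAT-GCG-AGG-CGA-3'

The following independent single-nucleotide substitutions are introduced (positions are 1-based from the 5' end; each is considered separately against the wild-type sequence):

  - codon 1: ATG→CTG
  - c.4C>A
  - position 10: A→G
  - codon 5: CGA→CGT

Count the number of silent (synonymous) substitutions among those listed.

Codon 1: ATG (Met) → CTG (Leu) — missense.
Codon 2: CAT (His) → AAT (Asn) — missense.
Codon 4: AGG (Arg) → GGG (Gly) — missense.
Codon 5: CGA (Arg) → CGT (Arg) — synonymous.
Synonymous: 1 of 4.

1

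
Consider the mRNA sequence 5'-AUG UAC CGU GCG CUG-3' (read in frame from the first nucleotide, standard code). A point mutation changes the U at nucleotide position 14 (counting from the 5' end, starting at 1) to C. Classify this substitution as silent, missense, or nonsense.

Position 14 falls in codon 5: CUG → Leu.
After the substitution the codon is CCG → Pro.
Leu ≠ Pro, so this is a missense mutation.

missense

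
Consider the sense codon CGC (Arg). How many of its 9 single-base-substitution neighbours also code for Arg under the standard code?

Position 1: none → 0 synonymous.
Position 2: none → 0 synonymous.
Position 3: CGU, CGA, CGG → 3 synonymous.
Total: 0 + 0 + 3 = 3.

3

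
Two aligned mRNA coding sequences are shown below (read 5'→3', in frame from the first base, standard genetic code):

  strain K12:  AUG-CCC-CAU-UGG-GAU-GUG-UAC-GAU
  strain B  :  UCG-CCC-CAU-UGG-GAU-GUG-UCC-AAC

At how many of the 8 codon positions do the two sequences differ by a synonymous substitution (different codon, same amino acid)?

Codon 1: AUG Met / UCG Ser — nonsynonymous.
Codon 2: CCC Pro / CCC Pro — identical.
Codon 3: CAU His / CAU His — identical.
Codon 4: UGG Trp / UGG Trp — identical.
Codon 5: GAU Asp / GAU Asp — identical.
Codon 6: GUG Val / GUG Val — identical.
Codon 7: UAC Tyr / UCC Ser — nonsynonymous.
Codon 8: GAU Asp / AAC Asn — nonsynonymous.
Synonymous differences: 0.

0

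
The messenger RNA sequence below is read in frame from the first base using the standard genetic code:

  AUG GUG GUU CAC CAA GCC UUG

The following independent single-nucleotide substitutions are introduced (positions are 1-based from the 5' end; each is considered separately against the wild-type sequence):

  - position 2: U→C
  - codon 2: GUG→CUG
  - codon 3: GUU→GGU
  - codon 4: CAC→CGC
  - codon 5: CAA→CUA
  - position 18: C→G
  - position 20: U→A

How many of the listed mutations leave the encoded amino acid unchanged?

Codon 1: AUG (Met) → ACG (Thr) — missense.
Codon 2: GUG (Val) → CUG (Leu) — missense.
Codon 3: GUU (Val) → GGU (Gly) — missense.
Codon 4: CAC (His) → CGC (Arg) — missense.
Codon 5: CAA (Gln) → CUA (Leu) — missense.
Codon 6: GCC (Ala) → GCG (Ala) — synonymous.
Codon 7: UUG (Leu) → UAG (Stop) — nonsense.
Synonymous: 1 of 7.

1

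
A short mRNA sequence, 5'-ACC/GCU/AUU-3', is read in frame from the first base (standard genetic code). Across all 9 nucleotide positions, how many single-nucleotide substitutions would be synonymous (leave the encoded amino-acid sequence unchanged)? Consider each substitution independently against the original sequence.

Codon 1 (ACC, Thr): 3 synonymous substitutions.
Codon 2 (GCU, Ala): 3 synonymous substitutions.
Codon 3 (AUU, Ile): 2 synonymous substitutions.
Total: 3 + 3 + 2 = 8.

8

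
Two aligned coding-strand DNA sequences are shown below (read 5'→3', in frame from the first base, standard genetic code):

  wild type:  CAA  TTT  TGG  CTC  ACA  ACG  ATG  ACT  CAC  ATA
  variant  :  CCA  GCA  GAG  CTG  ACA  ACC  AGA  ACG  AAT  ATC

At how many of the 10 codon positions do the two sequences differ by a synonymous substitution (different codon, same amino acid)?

4

Codon 1: CAA Gln / CCA Pro — nonsynonymous.
Codon 2: TTT Phe / GCA Ala — nonsynonymous.
Codon 3: TGG Trp / GAG Glu — nonsynonymous.
Codon 4: CTC Leu / CTG Leu — synonymous.
Codon 5: ACA Thr / ACA Thr — identical.
Codon 6: ACG Thr / ACC Thr — synonymous.
Codon 7: ATG Met / AGA Arg — nonsynonymous.
Codon 8: ACT Thr / ACG Thr — synonymous.
Codon 9: CAC His / AAT Asn — nonsynonymous.
Codon 10: ATA Ile / ATC Ile — synonymous.
Synonymous differences: 4.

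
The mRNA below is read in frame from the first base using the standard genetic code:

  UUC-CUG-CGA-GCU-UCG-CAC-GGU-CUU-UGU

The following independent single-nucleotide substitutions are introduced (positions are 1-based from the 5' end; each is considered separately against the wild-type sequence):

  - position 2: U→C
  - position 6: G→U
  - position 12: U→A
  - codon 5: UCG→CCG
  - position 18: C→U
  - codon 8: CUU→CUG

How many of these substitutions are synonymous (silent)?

Codon 1: UUC (Phe) → UCC (Ser) — missense.
Codon 2: CUG (Leu) → CUU (Leu) — synonymous.
Codon 4: GCU (Ala) → GCA (Ala) — synonymous.
Codon 5: UCG (Ser) → CCG (Pro) — missense.
Codon 6: CAC (His) → CAU (His) — synonymous.
Codon 8: CUU (Leu) → CUG (Leu) — synonymous.
Synonymous: 4 of 6.

4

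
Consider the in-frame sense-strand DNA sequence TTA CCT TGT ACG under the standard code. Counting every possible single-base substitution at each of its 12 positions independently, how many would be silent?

9

Codon 1 (TTA, Leu): 2 synonymous substitutions.
Codon 2 (CCT, Pro): 3 synonymous substitutions.
Codon 3 (TGT, Cys): 1 synonymous substitution.
Codon 4 (ACG, Thr): 3 synonymous substitutions.
Total: 2 + 3 + 1 + 3 = 9.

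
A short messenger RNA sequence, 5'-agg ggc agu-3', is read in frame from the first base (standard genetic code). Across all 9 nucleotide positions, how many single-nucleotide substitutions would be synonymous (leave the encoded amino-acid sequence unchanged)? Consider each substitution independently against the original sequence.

6

Codon 1 (AGG, Arg): 2 synonymous substitutions.
Codon 2 (GGC, Gly): 3 synonymous substitutions.
Codon 3 (AGU, Ser): 1 synonymous substitution.
Total: 2 + 3 + 1 = 6.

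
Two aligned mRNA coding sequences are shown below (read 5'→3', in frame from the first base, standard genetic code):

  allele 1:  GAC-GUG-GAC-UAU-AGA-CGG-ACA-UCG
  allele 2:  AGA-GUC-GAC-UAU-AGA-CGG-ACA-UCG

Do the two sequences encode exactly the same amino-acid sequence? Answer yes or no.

Codon 1: GAC Asp / AGA Arg — nonsynonymous.
Codon 2: GUG Val / GUC Val — synonymous.
Codon 3: GAC Asp / GAC Asp — identical.
Codon 4: UAU Tyr / UAU Tyr — identical.
Codon 5: AGA Arg / AGA Arg — identical.
Codon 6: CGG Arg / CGG Arg — identical.
Codon 7: ACA Thr / ACA Thr — identical.
Codon 8: UCG Ser / UCG Ser — identical.
Nonsynonymous differences: 1 → different protein.

no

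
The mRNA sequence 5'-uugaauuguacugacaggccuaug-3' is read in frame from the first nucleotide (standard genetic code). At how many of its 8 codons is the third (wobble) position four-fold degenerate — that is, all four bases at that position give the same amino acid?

Codon 1 UUG (Leu): third position 2-fold.
Codon 2 AAU (Asn): third position 2-fold.
Codon 3 UGU (Cys): third position 2-fold.
Codon 4 ACU (Thr): third position 4-fold.
Codon 5 GAC (Asp): third position 2-fold.
Codon 6 AGG (Arg): third position 2-fold.
Codon 7 CCU (Pro): third position 4-fold.
Codon 8 AUG (Met): third position 1-fold.
Four-fold degenerate third positions: 2.

2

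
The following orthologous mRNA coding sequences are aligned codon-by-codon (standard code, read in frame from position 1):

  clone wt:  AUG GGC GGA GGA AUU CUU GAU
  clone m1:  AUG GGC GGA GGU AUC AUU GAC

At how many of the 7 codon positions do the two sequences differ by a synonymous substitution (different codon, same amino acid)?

Codon 1: AUG Met / AUG Met — identical.
Codon 2: GGC Gly / GGC Gly — identical.
Codon 3: GGA Gly / GGA Gly — identical.
Codon 4: GGA Gly / GGU Gly — synonymous.
Codon 5: AUU Ile / AUC Ile — synonymous.
Codon 6: CUU Leu / AUU Ile — nonsynonymous.
Codon 7: GAU Asp / GAC Asp — synonymous.
Synonymous differences: 3.

3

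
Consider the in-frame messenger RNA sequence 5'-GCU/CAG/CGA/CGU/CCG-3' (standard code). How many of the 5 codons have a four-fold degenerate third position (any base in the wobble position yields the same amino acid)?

4

Codon 1 GCU (Ala): third position 4-fold.
Codon 2 CAG (Gln): third position 2-fold.
Codon 3 CGA (Arg): third position 4-fold.
Codon 4 CGU (Arg): third position 4-fold.
Codon 5 CCG (Pro): third position 4-fold.
Four-fold degenerate third positions: 4.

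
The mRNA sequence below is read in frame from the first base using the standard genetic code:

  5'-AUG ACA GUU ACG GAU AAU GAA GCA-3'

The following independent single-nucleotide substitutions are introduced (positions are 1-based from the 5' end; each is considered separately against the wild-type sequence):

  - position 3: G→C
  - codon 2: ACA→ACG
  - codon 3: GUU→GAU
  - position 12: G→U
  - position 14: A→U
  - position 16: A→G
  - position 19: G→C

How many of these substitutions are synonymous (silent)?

2

Codon 1: AUG (Met) → AUC (Ile) — missense.
Codon 2: ACA (Thr) → ACG (Thr) — synonymous.
Codon 3: GUU (Val) → GAU (Asp) — missense.
Codon 4: ACG (Thr) → ACU (Thr) — synonymous.
Codon 5: GAU (Asp) → GUU (Val) — missense.
Codon 6: AAU (Asn) → GAU (Asp) — missense.
Codon 7: GAA (Glu) → CAA (Gln) — missense.
Synonymous: 2 of 7.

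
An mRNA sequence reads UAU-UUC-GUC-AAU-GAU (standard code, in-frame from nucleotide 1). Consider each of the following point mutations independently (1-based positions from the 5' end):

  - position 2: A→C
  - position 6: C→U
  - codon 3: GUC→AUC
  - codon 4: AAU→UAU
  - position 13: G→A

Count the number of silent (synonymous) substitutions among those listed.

1

Codon 1: UAU (Tyr) → UCU (Ser) — missense.
Codon 2: UUC (Phe) → UUU (Phe) — synonymous.
Codon 3: GUC (Val) → AUC (Ile) — missense.
Codon 4: AAU (Asn) → UAU (Tyr) — missense.
Codon 5: GAU (Asp) → AAU (Asn) — missense.
Synonymous: 1 of 5.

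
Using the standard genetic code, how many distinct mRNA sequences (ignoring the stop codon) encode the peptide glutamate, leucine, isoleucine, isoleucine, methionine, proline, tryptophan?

Glu: 2 codons.
Leu: 6 codons.
Ile: 3 codons.
Ile: 3 codons.
Met: 1 codon.
Pro: 4 codons.
Trp: 1 codon.
2 × 6 × 3 × 3 × 1 × 4 × 1 = 432.

432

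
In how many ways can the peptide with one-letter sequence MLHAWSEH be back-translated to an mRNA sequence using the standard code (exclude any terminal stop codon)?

1152

Met: 1 codon.
Leu: 6 codons.
His: 2 codons.
Ala: 4 codons.
Trp: 1 codon.
Ser: 6 codons.
Glu: 2 codons.
His: 2 codons.
1 × 6 × 2 × 4 × 1 × 6 × 2 × 2 = 1152.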